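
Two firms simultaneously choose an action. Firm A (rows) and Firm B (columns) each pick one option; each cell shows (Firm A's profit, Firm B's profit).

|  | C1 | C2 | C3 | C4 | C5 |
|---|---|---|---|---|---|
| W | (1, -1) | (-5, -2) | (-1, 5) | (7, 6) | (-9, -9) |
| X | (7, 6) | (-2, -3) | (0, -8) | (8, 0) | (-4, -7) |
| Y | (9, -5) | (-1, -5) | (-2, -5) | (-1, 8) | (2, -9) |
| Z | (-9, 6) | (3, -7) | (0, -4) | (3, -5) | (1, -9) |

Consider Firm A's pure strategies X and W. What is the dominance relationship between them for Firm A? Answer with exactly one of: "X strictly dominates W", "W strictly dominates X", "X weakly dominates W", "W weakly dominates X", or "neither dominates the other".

X strictly dominates W

Compare X to W across each choice by Firm B: C1: 7>1, C2: -2>-5, C3: 0>-1, C4: 8>7, C5: -4>-9.
X gives a strictly higher payoff against each choice by Firm B, so X strictly dominates W.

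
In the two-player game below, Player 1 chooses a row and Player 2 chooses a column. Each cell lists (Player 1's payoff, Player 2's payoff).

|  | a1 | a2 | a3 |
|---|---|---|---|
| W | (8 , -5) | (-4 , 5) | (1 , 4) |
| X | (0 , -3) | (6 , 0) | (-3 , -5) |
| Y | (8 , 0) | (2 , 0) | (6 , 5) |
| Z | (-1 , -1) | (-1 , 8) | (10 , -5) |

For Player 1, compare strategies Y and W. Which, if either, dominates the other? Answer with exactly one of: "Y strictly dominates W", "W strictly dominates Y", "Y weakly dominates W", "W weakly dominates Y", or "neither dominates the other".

Compare Y to W across every action of Player 2: a1: 8=8, a2: 2>-4, a3: 6>1.
Y is at least as good everywhere and strictly better somewhere (tied only at a1), so Y weakly but not strictly dominates W.

Y weakly dominates W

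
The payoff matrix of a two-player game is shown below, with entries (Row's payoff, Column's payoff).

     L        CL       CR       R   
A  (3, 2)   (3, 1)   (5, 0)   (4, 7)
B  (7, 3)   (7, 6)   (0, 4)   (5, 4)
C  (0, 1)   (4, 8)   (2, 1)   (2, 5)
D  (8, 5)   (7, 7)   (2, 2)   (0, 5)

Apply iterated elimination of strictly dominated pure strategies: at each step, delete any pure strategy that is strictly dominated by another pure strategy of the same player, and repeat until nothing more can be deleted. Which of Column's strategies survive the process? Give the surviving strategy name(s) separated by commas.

Column CR is eliminated: CL beats it against every remaining row (A: 1>0, B: 6>4, C: 8>1, D: 7>2).
Row's strategy A is strictly dominated by B (L: 7>3, CL: 7>3, R: 5>4) and is removed.
For Row, B strictly dominates C on the remaining columns (L: 7>0, CL: 7>4, R: 5>2); eliminate C.
For Column, CL strictly dominates L on the remaining rows (B: 6>3, D: 7>5); eliminate L.
Column's strategy R is strictly dominated by CL (B: 6>4, D: 7>5) and is removed.
Among the remaining strategies, none is strictly dominated by another pure strategy of the same player, so the elimination stops.
Surviving strategies — Row: {B, D}; Column: {CL}.

CL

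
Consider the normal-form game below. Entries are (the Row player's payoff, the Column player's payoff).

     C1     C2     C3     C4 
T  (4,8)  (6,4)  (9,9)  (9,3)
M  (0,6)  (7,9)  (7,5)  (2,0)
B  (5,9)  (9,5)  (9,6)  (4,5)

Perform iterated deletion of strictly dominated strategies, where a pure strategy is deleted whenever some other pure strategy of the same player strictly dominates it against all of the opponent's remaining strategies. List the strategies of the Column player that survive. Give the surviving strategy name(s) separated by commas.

Row M is eliminated: B beats it against every remaining column (C1: 5>0, C2: 9>7, C3: 9>7, C4: 4>2).
For the Column player, C1 strictly dominates C2 on the remaining rows (T: 8>4, B: 9>5); eliminate C2.
The Column player's strategy C4 is strictly dominated by C1 (T: 8>3, B: 9>5) and is removed.
Among the remaining strategies, none is strictly dominated by another pure strategy of the same player, so the elimination stops.
Surviving strategies — the Row player: {T, B}; the Column player: {C1, C3}.

C1, C3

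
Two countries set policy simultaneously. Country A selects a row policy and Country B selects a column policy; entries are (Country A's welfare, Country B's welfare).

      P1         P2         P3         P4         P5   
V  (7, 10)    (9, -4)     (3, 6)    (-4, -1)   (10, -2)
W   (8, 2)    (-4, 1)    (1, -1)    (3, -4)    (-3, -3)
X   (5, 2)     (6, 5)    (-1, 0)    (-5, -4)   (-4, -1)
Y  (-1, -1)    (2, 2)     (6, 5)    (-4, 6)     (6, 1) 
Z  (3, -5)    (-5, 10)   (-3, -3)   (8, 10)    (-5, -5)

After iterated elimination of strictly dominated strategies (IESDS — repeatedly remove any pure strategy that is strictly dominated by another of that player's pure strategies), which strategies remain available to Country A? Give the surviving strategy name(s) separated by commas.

Country A's strategy X is strictly dominated by V (P1: 7>5, P2: 9>6, P3: 3>-1, P4: -4>-5, P5: 10>-4) and is removed.
For Country B, P3 strictly dominates P5 on the remaining rows (V: 6>-2, W: -1>-3, Y: 5>1, Z: -3>-5); eliminate P5.
Among the remaining strategies, none is strictly dominated by another pure strategy of the same player, so the elimination stops.
Surviving strategies — Country A: {V, W, Y, Z}; Country B: {P1, P2, P3, P4}.

V, W, Y, Z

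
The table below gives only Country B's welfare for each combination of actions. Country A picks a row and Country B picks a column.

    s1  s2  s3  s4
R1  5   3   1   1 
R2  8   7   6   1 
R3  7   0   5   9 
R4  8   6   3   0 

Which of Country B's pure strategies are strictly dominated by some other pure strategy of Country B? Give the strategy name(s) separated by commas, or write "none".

s2, s3

Nothing dominates s1: s2 at R1 (5>3); s3 at R1 (5>1); s4 at R1 (5>1).
s2: dominated, since s1 does at least as well everywhere (R1: 5>3, R2: 8>7, R3: 7>0, R4: 8>6).
s3: dominated, since s1 does at least as well everywhere (R1: 5>1, R2: 8>6, R3: 7>5, R4: 8>3).
s4: no other strategy beats it everywhere (s1 at R3 (9>7); s2 at R3 (9>0); s3 at R1 (1=1)).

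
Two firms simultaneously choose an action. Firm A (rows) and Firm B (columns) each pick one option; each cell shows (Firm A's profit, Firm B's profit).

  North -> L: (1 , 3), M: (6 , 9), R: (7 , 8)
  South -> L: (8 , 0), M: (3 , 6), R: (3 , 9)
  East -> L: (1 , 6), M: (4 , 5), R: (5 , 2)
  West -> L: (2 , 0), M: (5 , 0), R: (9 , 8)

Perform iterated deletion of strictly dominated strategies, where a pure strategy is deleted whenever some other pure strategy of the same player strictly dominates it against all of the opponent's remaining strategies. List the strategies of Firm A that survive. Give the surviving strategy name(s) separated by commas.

North, West

Row East is eliminated: West beats it against every remaining column (L: 2>1, M: 5>4, R: 9>5).
Firm B's strategy L is strictly dominated by R (North: 8>3, South: 9>0, West: 8>0) and is removed.
For Firm A, North strictly dominates South on the remaining columns (M: 6>3, R: 7>3); eliminate South.
Among the remaining strategies, none is strictly dominated by another pure strategy of the same player, so the elimination stops.
Surviving strategies — Firm A: {North, West}; Firm B: {M, R}.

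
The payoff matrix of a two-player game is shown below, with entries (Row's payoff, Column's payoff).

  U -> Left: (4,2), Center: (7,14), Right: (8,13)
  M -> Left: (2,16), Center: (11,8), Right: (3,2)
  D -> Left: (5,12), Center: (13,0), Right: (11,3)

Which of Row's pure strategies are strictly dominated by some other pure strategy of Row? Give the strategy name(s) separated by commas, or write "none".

D strictly dominates U — Left: 5>4, Center: 13>7, Right: 11>8.
M is strictly dominated by D (Left: 5>2, Center: 13>11, Right: 11>3).
Nothing dominates D: U at Left (5>4); M at Left (5>2).

U, M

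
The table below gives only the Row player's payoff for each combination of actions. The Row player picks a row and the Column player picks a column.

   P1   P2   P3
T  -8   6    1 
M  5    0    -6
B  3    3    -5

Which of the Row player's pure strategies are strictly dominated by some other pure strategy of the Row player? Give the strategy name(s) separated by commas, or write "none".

none

T: no other strategy beats it everywhere (M at P2 (6>0); B at P2 (6>3)).
M is not dominated — it holds its own against T at P1 (5>-8); B at P1 (5>3).
Nothing dominates B: T at P1 (3>-8); M at P2 (3>0).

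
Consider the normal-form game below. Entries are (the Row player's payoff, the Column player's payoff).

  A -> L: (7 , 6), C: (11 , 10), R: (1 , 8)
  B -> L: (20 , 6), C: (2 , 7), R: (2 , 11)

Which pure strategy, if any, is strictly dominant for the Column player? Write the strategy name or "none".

L fails to dominate C at A (6<10).
C fails to dominate R at B (7<11).
R fails to dominate C at A (8<10).
No single strategy dominates all the others.

none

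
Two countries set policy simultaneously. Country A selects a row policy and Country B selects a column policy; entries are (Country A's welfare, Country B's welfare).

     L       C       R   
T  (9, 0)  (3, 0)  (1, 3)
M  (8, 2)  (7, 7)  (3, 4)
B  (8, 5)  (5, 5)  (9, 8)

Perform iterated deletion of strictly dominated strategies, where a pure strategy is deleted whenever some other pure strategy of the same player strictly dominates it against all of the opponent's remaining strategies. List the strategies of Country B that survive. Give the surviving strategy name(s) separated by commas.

Country B's strategy L is strictly dominated by R (T: 3>0, M: 4>2, B: 8>5) and is removed.
For Country A, M strictly dominates T on the remaining columns (C: 7>3, R: 3>1); eliminate T.
Among the remaining strategies, none is strictly dominated by another pure strategy of the same player, so the elimination stops.
Surviving strategies — Country A: {M, B}; Country B: {C, R}.

C, R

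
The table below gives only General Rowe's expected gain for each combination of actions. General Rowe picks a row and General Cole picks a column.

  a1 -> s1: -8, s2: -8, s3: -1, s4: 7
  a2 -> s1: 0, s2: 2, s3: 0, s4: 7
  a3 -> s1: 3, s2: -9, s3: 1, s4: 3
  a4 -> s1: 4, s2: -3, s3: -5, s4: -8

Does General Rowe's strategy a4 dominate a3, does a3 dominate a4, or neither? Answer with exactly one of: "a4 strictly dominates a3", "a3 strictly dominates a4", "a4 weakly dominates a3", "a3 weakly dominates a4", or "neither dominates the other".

Compare a4 to a3 across every action of General Cole: s1: 4>3, s2: -3>-9, s3: -5<1, s4: -8<3.
a4 does better at s1, s2 but worse at s3, s4; neither strategy dominates the other.

neither dominates the other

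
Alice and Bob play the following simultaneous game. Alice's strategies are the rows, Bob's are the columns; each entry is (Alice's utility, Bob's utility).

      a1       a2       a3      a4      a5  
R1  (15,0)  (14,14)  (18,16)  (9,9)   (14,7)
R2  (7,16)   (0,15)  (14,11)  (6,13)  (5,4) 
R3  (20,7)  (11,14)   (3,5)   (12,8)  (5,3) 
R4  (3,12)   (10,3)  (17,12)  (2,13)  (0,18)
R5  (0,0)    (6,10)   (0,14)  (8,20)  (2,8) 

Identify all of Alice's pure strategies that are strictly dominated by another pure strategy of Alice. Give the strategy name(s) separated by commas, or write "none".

R2, R4, R5

R1 is not dominated — it holds its own against R2 at a1 (15>7); R3 at a2 (14>11); R4 at a1 (15>3); R5 at a1 (15>0).
R2: dominated, since R1 does at least as well everywhere (a1: 15>7, a2: 14>0, a3: 18>14, a4: 9>6, a5: 14>5).
R3: no other strategy beats it everywhere (R1 at a1 (20>15); R2 at a1 (20>7); R4 at a1 (20>3); R5 at a1 (20>0)).
R4 is strictly dominated by R1 (a1: 15>3, a2: 14>10, a3: 18>17, a4: 9>2, a5: 14>0).
R5: dominated, since R1 does at least as well everywhere (a1: 15>0, a2: 14>6, a3: 18>0, a4: 9>8, a5: 14>2).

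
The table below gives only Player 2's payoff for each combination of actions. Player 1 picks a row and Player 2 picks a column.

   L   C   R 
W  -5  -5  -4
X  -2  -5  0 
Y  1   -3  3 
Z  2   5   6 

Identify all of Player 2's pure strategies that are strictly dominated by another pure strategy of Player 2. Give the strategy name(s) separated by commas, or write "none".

L, C

R strictly dominates L — W: -4>-5, X: 0>-2, Y: 3>1, Z: 6>2.
R strictly dominates C — W: -4>-5, X: 0>-5, Y: 3>-3, Z: 6>5.
R is not dominated — it holds its own against L at W (-4>-5); C at W (-4>-5).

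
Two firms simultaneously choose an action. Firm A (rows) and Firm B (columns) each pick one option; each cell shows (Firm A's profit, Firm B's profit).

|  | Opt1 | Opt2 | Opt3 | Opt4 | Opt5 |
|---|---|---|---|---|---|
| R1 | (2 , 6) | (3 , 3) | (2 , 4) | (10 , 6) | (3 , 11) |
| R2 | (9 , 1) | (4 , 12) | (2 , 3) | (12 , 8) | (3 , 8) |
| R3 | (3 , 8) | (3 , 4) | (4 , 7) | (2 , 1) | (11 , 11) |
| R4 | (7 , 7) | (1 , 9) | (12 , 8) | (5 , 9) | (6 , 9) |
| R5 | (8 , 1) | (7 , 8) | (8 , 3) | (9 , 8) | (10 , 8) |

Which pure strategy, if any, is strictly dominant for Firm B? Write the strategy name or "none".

none

Opt1 fails to dominate Opt2 at R2 (1<12).
Opt2 fails to dominate Opt1 at R1 (3<6).
Opt3 fails to dominate Opt1 at R1 (4<6).
Opt4 fails to dominate Opt1 at R1 (6=6).
Opt5 fails to dominate Opt2 at R2 (8<12).
No single strategy dominates all the others.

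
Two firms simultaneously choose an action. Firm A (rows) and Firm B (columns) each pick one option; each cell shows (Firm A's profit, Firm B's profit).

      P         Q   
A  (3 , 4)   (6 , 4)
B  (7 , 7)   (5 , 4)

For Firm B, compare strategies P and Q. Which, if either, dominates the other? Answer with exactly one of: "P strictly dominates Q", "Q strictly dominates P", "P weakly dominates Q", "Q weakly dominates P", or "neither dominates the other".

Compare P to Q across every action of Firm A: A: 4=4, B: 7>4.
P is at least as good everywhere and strictly better somewhere (tied only at A), so P weakly but not strictly dominates Q.

P weakly dominates Q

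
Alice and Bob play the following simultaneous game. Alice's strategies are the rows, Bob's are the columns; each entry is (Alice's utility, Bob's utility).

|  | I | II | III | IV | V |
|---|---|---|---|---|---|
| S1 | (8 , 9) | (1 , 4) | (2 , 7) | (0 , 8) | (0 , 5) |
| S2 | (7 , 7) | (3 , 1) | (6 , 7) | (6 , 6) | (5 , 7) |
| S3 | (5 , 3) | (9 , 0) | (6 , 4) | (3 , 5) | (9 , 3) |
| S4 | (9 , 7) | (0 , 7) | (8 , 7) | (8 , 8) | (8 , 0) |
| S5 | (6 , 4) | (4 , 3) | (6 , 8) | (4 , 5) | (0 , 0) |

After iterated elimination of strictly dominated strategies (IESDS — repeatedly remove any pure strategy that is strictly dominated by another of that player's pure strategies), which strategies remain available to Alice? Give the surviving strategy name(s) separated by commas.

S4

Bob's strategy II is strictly dominated by IV (S1: 8>4, S2: 6>1, S3: 5>0, S4: 8>7, S5: 5>3) and is removed.
For Alice, S4 strictly dominates S1 on the remaining columns (I: 9>8, III: 8>2, IV: 8>0, V: 8>0); eliminate S1.
Row S2 is eliminated: S4 beats it against every remaining column (I: 9>7, III: 8>6, IV: 8>6, V: 8>5).
For Alice, S4 strictly dominates S5 on the remaining columns (I: 9>6, III: 8>6, IV: 8>4, V: 8>0); eliminate S5.
Column I is eliminated: IV beats it against every remaining row (S3: 5>3, S4: 8>7).
Column III is eliminated: IV beats it against every remaining row (S3: 5>4, S4: 8>7).
For Bob, IV strictly dominates V on the remaining rows (S3: 5>3, S4: 8>0); eliminate V.
For Alice, S4 strictly dominates S3 on the remaining columns (IV: 8>3); eliminate S3.
Among the remaining strategies, none is strictly dominated by another pure strategy of the same player, so the elimination stops.
Surviving strategies — Alice: {S4}; Bob: {IV}.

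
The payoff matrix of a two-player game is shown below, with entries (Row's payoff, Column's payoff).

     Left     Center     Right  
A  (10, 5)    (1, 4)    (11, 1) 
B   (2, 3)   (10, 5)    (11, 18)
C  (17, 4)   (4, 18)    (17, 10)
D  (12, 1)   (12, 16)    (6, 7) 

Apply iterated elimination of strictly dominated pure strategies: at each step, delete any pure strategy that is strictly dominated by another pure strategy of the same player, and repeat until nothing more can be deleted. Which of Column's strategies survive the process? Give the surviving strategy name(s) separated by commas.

Row's strategy A is strictly dominated by C (Left: 17>10, Center: 4>1, Right: 17>11) and is removed.
For Column, Center strictly dominates Left on the remaining rows (B: 5>3, C: 18>4, D: 16>1); eliminate Left.
Among the remaining strategies, none is strictly dominated by another pure strategy of the same player, so the elimination stops.
Surviving strategies — Row: {B, C, D}; Column: {Center, Right}.

Center, Right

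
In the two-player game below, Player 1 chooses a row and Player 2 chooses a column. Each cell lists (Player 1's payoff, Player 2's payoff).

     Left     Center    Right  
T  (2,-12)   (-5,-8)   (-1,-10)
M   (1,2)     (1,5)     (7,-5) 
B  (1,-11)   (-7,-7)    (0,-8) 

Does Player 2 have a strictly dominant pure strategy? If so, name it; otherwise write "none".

Center vs Left: T: -8>-12, M: 5>2, B: -7>-11.
Center vs Right: T: -8>-10, M: 5>-5, B: -7>-8.
Center strictly beats every other strategy against every opponent action, so it is strictly dominant.

Center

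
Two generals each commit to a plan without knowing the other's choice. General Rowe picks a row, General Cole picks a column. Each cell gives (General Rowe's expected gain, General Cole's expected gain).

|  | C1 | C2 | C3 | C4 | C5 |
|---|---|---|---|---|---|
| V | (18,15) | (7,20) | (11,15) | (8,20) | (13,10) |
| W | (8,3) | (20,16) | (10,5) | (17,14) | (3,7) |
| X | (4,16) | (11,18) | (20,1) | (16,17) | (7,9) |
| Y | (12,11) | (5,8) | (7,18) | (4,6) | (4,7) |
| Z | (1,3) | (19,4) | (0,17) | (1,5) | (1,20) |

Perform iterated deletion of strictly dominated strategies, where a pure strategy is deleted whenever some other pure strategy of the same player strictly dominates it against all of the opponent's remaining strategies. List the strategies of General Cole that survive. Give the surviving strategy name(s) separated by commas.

Row Y is eliminated: V beats it against every remaining column (C1: 18>12, C2: 7>5, C3: 11>7, C4: 8>4, C5: 13>4).
General Rowe's strategy Z is strictly dominated by W (C1: 8>1, C2: 20>19, C3: 10>0, C4: 17>1, C5: 3>1) and is removed.
Column C1 is eliminated: C2 beats it against every remaining row (V: 20>15, W: 16>3, X: 18>16).
Column C3 is eliminated: C2 beats it against every remaining row (V: 20>15, W: 16>5, X: 18>1).
Column C5 is eliminated: C2 beats it against every remaining row (V: 20>10, W: 16>7, X: 18>9).
For General Rowe, W strictly dominates V on the remaining columns (C2: 20>7, C4: 17>8); eliminate V.
General Rowe's strategy X is strictly dominated by W (C2: 20>11, C4: 17>16) and is removed.
For General Cole, C2 strictly dominates C4 on the remaining rows (W: 16>14); eliminate C4.
Among the remaining strategies, none is strictly dominated by another pure strategy of the same player, so the elimination stops.
Surviving strategies — General Rowe: {W}; General Cole: {C2}.

C2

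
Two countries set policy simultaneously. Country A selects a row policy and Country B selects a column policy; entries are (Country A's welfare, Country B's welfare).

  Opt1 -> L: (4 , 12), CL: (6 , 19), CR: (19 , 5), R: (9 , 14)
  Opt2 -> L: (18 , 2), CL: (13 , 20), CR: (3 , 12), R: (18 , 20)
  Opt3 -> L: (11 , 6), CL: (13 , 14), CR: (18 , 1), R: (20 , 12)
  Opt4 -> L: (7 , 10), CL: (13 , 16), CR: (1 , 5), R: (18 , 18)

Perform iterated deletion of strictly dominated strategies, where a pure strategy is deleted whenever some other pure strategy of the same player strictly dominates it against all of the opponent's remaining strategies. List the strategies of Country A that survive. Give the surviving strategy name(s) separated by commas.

Opt2, Opt3, Opt4

For Country B, CL strictly dominates L on the remaining rows (Opt1: 19>12, Opt2: 20>2, Opt3: 14>6, Opt4: 16>10); eliminate L.
For Country B, CL strictly dominates CR on the remaining rows (Opt1: 19>5, Opt2: 20>12, Opt3: 14>1, Opt4: 16>5); eliminate CR.
For Country A, Opt2 strictly dominates Opt1 on the remaining columns (CL: 13>6, R: 18>9); eliminate Opt1.
Among the remaining strategies, none is strictly dominated by another pure strategy of the same player, so the elimination stops.
Surviving strategies — Country A: {Opt2, Opt3, Opt4}; Country B: {CL, R}.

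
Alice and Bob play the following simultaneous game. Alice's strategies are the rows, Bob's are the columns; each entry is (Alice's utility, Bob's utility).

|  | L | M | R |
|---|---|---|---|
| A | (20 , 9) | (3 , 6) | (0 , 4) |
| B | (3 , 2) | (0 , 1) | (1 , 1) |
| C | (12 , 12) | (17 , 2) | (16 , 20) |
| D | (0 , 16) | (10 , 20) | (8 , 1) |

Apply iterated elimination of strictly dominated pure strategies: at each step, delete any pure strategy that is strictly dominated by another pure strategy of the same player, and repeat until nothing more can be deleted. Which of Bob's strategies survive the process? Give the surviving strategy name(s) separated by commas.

L, R

For Alice, C strictly dominates B on the remaining columns (L: 12>3, M: 17>0, R: 16>1); eliminate B.
Alice's strategy D is strictly dominated by C (L: 12>0, M: 17>10, R: 16>8) and is removed.
For Bob, L strictly dominates M on the remaining rows (A: 9>6, C: 12>2); eliminate M.
Among the remaining strategies, none is strictly dominated by another pure strategy of the same player, so the elimination stops.
Surviving strategies — Alice: {A, C}; Bob: {L, R}.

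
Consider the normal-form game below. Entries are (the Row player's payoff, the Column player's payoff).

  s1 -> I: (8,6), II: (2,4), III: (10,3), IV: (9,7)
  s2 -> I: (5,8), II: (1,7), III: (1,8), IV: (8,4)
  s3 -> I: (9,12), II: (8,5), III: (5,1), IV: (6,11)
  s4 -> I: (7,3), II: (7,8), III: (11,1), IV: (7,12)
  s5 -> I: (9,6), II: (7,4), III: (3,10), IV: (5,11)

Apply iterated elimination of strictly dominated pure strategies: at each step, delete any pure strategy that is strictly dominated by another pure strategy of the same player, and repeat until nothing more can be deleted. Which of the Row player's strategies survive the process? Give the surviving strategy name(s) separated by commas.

s1, s3, s5

For the Row player, s1 strictly dominates s2 on the remaining columns (I: 8>5, II: 2>1, III: 10>1, IV: 9>8); eliminate s2.
Column II is eliminated: IV beats it against every remaining row (s1: 7>4, s3: 11>5, s4: 12>8, s5: 11>4).
Column III is eliminated: IV beats it against every remaining row (s1: 7>3, s3: 11>1, s4: 12>1, s5: 11>10).
For the Row player, s1 strictly dominates s4 on the remaining columns (I: 8>7, IV: 9>7); eliminate s4.
Among the remaining strategies, none is strictly dominated by another pure strategy of the same player, so the elimination stops.
Surviving strategies — the Row player: {s1, s3, s5}; the Column player: {I, IV}.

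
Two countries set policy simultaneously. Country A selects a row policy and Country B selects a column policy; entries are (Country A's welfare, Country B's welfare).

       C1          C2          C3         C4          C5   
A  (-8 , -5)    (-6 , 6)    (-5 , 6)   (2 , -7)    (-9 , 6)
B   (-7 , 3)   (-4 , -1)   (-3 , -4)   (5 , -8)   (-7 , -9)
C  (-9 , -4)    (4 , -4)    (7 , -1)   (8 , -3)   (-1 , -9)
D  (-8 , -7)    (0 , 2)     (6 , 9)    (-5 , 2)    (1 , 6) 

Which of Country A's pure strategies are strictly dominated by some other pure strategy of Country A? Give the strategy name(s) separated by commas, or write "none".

B strictly dominates A — C1: -7>-8, C2: -4>-6, C3: -3>-5, C4: 5>2, C5: -7>-9.
Nothing dominates B: A at C1 (-7>-8); C at C1 (-7>-9); D at C1 (-7>-8).
C: no other strategy beats it everywhere (A at C2 (4>-6); B at C2 (4>-4); D at C2 (4>0)).
D is not dominated — it holds its own against A at C1 (-8=-8); B at C2 (0>-4); C at C1 (-8>-9).

A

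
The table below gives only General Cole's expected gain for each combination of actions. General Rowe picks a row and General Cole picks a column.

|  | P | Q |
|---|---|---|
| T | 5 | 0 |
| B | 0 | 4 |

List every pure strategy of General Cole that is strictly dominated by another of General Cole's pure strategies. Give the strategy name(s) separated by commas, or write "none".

P: no other strategy beats it everywhere (Q at T (5>0)).
Nothing dominates Q: P at B (4>0).

none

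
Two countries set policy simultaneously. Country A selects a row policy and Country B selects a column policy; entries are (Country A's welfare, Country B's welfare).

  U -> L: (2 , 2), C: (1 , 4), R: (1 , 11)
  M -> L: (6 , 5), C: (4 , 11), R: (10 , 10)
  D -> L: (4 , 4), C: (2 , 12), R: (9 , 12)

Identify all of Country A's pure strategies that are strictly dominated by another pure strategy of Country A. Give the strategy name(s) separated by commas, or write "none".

U, D

U: dominated, since M does at least as well everywhere (L: 6>2, C: 4>1, R: 10>1).
Nothing dominates M: U at L (6>2); D at L (6>4).
D: dominated, since M does at least as well everywhere (L: 6>4, C: 4>2, R: 10>9).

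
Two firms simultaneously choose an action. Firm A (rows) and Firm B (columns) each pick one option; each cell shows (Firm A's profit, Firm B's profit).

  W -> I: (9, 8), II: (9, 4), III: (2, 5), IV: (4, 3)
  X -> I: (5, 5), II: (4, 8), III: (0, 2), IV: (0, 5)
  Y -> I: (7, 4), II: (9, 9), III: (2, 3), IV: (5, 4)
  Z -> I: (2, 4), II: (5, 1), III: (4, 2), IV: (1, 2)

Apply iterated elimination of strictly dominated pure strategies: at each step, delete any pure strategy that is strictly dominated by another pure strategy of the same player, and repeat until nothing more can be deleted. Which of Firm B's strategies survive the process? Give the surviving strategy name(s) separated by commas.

Firm A's strategy X is strictly dominated by W (I: 9>5, II: 9>4, III: 2>0, IV: 4>0) and is removed.
For Firm B, I strictly dominates III on the remaining rows (W: 8>5, Y: 4>3, Z: 4>2); eliminate III.
For Firm A, W strictly dominates Z on the remaining columns (I: 9>2, II: 9>5, IV: 4>1); eliminate Z.
Column IV is eliminated: II beats it against every remaining row (W: 4>3, Y: 9>4).
Among the remaining strategies, none is strictly dominated by another pure strategy of the same player, so the elimination stops.
Surviving strategies — Firm A: {W, Y}; Firm B: {I, II}.

I, II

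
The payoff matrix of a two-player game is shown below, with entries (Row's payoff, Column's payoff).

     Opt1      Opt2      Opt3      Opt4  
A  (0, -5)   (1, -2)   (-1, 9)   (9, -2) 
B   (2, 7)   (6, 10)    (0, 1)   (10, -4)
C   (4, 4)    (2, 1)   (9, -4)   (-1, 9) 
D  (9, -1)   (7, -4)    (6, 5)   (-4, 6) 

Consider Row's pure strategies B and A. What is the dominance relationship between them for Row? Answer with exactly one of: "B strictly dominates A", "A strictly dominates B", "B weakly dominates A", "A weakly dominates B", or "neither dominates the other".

B strictly dominates A

B's payoffs vs A's, by Column's action — Opt1: 2>0, Opt2: 6>1, Opt3: 0>-1, Opt4: 10>9.
Every comparison favours B, so B strictly dominates A.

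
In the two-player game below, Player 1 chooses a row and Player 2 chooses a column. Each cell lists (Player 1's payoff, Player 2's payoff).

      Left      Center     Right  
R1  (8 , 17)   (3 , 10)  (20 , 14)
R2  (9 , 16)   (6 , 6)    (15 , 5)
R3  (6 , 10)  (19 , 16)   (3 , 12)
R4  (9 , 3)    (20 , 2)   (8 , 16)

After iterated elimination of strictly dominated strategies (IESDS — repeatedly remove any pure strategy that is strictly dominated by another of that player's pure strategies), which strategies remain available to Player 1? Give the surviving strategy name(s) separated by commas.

R1, R2, R4

For Player 1, R4 strictly dominates R3 on the remaining columns (Left: 9>6, Center: 20>19, Right: 8>3); eliminate R3.
Player 2's strategy Center is strictly dominated by Left (R1: 17>10, R2: 16>6, R4: 3>2) and is removed.
Among the remaining strategies, none is strictly dominated by another pure strategy of the same player, so the elimination stops.
Surviving strategies — Player 1: {R1, R2, R4}; Player 2: {Left, Right}.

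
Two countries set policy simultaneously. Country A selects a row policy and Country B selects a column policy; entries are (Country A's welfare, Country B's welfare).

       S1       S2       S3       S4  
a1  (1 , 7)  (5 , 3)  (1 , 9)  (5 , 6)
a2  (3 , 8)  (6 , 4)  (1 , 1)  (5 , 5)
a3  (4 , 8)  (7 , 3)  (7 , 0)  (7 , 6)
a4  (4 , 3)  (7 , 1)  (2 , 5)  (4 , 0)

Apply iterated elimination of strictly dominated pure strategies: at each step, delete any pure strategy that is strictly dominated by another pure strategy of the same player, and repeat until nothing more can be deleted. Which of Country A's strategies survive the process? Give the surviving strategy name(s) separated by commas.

Row a1 is eliminated: a3 beats it against every remaining column (S1: 4>1, S2: 7>5, S3: 7>1, S4: 7>5).
For Country A, a3 strictly dominates a2 on the remaining columns (S1: 4>3, S2: 7>6, S3: 7>1, S4: 7>5); eliminate a2.
For Country B, S1 strictly dominates S2 on the remaining rows (a3: 8>3, a4: 3>1); eliminate S2.
Country B's strategy S4 is strictly dominated by S1 (a3: 8>6, a4: 3>0) and is removed.
Among the remaining strategies, none is strictly dominated by another pure strategy of the same player, so the elimination stops.
Surviving strategies — Country A: {a3, a4}; Country B: {S1, S3}.

a3, a4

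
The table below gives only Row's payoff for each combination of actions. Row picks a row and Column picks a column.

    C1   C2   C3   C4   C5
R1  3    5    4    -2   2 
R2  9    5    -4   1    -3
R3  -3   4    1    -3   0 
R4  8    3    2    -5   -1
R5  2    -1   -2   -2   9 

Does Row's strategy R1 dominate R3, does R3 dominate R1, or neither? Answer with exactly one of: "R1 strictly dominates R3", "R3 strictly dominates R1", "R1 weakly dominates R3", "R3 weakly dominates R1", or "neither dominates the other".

Compare R1 to R3 across each choice by Column: C1: 3>-3, C2: 5>4, C3: 4>1, C4: -2>-3, C5: 2>0.
R1 gives a strictly higher payoff against each choice by Column, so R1 strictly dominates R3.

R1 strictly dominates R3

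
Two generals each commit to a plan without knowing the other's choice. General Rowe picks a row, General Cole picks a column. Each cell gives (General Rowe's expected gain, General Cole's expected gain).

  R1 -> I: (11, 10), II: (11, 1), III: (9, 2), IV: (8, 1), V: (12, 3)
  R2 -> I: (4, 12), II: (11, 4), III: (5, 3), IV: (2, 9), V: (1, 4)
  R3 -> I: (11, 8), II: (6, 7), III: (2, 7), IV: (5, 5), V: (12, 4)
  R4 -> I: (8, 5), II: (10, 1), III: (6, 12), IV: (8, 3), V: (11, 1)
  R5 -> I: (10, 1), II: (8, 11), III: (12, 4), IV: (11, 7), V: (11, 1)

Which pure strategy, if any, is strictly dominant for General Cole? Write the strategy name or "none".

none

I fails to dominate II at R5 (1<11).
II fails to dominate I at R1 (1<10).
III fails to dominate I at R1 (2<10).
IV fails to dominate I at R1 (1<10).
V fails to dominate I at R1 (3<10).
No single strategy dominates all the others.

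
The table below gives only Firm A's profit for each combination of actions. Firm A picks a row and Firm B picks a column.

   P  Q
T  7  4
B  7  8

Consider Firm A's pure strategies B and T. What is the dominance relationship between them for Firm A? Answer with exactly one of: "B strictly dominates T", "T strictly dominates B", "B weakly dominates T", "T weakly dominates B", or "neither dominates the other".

Compare B to T across every action of Firm B: P: 7=7, Q: 8>4.
B is at least as good everywhere and strictly better somewhere (tied only at P), so B weakly but not strictly dominates T.

B weakly dominates T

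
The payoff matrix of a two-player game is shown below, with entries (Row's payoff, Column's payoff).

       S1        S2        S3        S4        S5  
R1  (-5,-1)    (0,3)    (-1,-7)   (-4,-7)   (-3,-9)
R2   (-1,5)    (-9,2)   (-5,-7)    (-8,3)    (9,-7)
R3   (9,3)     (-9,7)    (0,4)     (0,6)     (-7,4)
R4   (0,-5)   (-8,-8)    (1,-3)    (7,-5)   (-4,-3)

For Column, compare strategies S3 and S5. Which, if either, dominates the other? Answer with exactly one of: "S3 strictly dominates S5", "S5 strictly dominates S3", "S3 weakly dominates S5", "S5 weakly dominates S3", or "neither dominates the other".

Compare S3 to S5 across every action of Row: R1: -7>-9, R2: -7=-7, R3: 4=4, R4: -3=-3.
S3 is at least as good everywhere and strictly better somewhere (tied only at R2, R3, R4), so S3 weakly but not strictly dominates S5.

S3 weakly dominates S5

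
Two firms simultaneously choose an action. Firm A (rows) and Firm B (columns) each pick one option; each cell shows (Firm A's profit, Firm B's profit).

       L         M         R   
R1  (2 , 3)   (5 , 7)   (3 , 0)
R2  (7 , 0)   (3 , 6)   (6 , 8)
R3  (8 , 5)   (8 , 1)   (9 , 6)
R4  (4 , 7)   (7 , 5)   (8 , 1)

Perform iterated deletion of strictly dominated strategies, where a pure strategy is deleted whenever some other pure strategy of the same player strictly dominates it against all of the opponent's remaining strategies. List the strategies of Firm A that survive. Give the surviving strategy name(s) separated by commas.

R3

Row R1 is eliminated: R3 beats it against every remaining column (L: 8>2, M: 8>5, R: 9>3).
Row R2 is eliminated: R3 beats it against every remaining column (L: 8>7, M: 8>3, R: 9>6).
For Firm A, R3 strictly dominates R4 on the remaining columns (L: 8>4, M: 8>7, R: 9>8); eliminate R4.
Column L is eliminated: R beats it against every remaining row (R3: 6>5).
Firm B's strategy M is strictly dominated by R (R3: 6>1) and is removed.
Among the remaining strategies, none is strictly dominated by another pure strategy of the same player, so the elimination stops.
Surviving strategies — Firm A: {R3}; Firm B: {R}.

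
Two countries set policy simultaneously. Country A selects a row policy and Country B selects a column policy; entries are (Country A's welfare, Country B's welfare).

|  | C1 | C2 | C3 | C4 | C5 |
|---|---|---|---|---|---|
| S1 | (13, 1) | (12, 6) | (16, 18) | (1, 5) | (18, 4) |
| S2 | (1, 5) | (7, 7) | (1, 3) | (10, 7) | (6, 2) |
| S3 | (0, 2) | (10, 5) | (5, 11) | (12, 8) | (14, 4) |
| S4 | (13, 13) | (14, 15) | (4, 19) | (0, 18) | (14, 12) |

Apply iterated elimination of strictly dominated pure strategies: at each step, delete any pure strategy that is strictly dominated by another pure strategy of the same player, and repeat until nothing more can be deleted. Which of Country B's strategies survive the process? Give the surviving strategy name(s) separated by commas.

C3

Column C1 is eliminated: C2 beats it against every remaining row (S1: 6>1, S2: 7>5, S3: 5>2, S4: 15>13).
Row S2 is eliminated: S3 beats it against every remaining column (C2: 10>7, C3: 5>1, C4: 12>10, C5: 14>6).
For Country B, C3 strictly dominates C2 on the remaining rows (S1: 18>6, S3: 11>5, S4: 19>15); eliminate C2.
Country A's strategy S4 is strictly dominated by S1 (C3: 16>4, C4: 1>0, C5: 18>14) and is removed.
For Country B, C3 strictly dominates C4 on the remaining rows (S1: 18>5, S3: 11>8); eliminate C4.
Row S3 is eliminated: S1 beats it against every remaining column (C3: 16>5, C5: 18>14).
Column C5 is eliminated: C3 beats it against every remaining row (S1: 18>4).
Among the remaining strategies, none is strictly dominated by another pure strategy of the same player, so the elimination stops.
Surviving strategies — Country A: {S1}; Country B: {C3}.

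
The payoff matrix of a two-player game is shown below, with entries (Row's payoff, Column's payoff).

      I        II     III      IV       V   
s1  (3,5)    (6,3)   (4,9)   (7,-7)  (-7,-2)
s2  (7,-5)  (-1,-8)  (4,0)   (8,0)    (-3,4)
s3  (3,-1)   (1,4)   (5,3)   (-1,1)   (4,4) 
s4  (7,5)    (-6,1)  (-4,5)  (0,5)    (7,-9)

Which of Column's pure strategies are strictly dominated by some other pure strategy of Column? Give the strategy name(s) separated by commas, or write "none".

none

Nothing dominates I: II at s1 (5>3); III at s4 (5=5); IV at s1 (5>-7); V at s1 (5>-2).
II is not dominated — it holds its own against I at s3 (4>-1); III at s3 (4>3); IV at s1 (3>-7); V at s1 (3>-2).
III: no other strategy beats it everywhere (I at s1 (9>5); II at s1 (9>3); IV at s1 (9>-7); V at s1 (9>-2)).
IV is not dominated — it holds its own against I at s2 (0>-5); II at s2 (0>-8); III at s2 (0=0); V at s4 (5>-9).
Nothing dominates V: I at s2 (4>-5); II at s2 (4>-8); III at s2 (4>0); IV at s1 (-2>-7).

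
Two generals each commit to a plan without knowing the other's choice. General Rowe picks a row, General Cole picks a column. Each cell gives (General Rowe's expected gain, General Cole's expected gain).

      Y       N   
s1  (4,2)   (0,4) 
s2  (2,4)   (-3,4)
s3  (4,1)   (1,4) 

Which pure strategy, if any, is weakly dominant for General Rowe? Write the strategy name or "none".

s3

s3 vs s1: Y: 4=4, N: 1>0.
s3 vs s2: Y: 4>2, N: 1>-3.
s3 is at least as good as every other strategy against every opponent action, so it is weakly dominant.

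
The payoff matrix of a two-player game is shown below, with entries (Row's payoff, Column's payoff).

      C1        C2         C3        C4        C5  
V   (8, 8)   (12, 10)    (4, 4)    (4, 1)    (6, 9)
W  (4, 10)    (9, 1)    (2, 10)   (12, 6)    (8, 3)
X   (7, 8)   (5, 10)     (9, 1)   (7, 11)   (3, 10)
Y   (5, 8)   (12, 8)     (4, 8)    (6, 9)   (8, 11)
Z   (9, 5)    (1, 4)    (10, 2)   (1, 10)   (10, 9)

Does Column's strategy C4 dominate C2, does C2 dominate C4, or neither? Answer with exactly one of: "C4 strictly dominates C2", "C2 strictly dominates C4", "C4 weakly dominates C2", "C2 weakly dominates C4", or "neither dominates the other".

neither dominates the other

C4's payoffs vs C2's, by Row's action — V: 1<10, W: 6>1, X: 11>10, Y: 9>8, Z: 10>4.
C4 does better at W, X, Y, Z but worse at V; neither strategy dominates the other.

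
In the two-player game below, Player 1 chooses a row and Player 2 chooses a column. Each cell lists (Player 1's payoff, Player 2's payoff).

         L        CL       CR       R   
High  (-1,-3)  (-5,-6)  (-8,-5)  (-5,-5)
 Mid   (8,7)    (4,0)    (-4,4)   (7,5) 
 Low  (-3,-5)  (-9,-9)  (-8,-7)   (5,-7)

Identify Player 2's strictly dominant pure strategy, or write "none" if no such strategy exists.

L vs CL: High: -3>-6, Mid: 7>0, Low: -5>-9.
L vs CR: High: -3>-5, Mid: 7>4, Low: -5>-7.
L vs R: High: -3>-5, Mid: 7>5, Low: -5>-7.
L strictly beats every other strategy against every opponent action, so it is strictly dominant.

L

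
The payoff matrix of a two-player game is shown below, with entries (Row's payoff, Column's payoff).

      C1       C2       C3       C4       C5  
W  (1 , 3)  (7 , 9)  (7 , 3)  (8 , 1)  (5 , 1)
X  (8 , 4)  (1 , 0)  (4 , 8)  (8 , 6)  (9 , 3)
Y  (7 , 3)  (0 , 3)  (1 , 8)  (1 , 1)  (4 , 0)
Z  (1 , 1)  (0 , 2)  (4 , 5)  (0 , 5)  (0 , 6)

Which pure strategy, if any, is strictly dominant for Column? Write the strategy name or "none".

none

C1 fails to dominate C2 at W (3<9).
C2 fails to dominate C1 at X (0<4).
C3 fails to dominate C1 at W (3=3).
C4 fails to dominate C1 at W (1<3).
C5 fails to dominate C1 at W (1<3).
No single strategy dominates all the others.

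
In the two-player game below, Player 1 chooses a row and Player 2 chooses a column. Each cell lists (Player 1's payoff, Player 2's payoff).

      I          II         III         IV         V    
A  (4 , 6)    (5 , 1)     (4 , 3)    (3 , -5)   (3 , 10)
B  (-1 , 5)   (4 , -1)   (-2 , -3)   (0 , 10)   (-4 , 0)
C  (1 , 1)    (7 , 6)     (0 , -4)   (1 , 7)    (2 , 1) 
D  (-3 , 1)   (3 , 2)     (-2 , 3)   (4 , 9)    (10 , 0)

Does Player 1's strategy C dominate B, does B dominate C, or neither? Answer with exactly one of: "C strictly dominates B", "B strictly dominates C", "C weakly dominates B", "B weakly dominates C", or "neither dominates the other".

C strictly dominates B

Compare C to B across each opponent action: I: 1>-1, II: 7>4, III: 0>-2, IV: 1>0, V: 2>-4.
C gives a strictly higher payoff against each opponent action, so C strictly dominates B.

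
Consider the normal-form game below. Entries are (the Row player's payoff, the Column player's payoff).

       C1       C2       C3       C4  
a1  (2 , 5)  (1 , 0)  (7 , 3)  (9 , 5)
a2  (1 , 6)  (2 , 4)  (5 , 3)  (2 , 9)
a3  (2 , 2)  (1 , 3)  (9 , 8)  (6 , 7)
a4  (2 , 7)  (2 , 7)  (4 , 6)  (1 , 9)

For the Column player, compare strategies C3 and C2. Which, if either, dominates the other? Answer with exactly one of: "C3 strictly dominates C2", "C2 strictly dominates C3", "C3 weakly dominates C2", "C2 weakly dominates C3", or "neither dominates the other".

C3's payoffs vs C2's, by the Row player's action — a1: 3>0, a2: 3<4, a3: 8>3, a4: 6<7.
C3 does better at a1, a3 but worse at a2, a4; neither strategy dominates the other.

neither dominates the other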